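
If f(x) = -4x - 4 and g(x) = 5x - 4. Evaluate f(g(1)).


g(1) = 1
f(1) = -8

-8


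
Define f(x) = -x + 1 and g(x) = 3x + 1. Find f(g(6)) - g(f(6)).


f(g(6)) = -18
g(f(6)) = -14
Difference = -4

-4


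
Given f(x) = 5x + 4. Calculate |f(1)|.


f(1) = 9
|9| = 9

9


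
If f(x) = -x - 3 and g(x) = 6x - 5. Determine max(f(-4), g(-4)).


f(-4) = 1
g(-4) = -29
max = 1

1


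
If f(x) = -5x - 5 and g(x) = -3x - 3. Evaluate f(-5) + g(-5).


32


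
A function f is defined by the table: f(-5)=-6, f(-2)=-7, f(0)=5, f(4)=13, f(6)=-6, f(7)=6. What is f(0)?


Reading from the table at x = 0

5


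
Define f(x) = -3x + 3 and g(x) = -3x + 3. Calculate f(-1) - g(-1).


f(-1) = 6
g(-1) = 6
Difference = 0

0


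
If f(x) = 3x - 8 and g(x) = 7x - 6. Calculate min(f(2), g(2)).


f(2) = -2
g(2) = 8
min = -2

-2


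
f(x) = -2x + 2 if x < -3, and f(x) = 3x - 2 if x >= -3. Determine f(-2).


-2 satisfies x >= -3
f(-2) = -8

-8


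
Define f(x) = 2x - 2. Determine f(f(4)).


f(4) = 6
f(6) = 10

10


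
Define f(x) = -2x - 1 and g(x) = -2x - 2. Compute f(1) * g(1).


f(1) = -3
g(1) = -4
Product = 12

12


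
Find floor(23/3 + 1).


23/3 = 7.6667
7.6667 + 1 = 8.6667
floor(8.6667) = 8

8


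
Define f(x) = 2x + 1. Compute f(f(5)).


f(5) = 11
f(11) = 23

23


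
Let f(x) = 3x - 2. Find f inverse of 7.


Solve 3x - 2 = 7
x = (7 + 2) / 3 = 3

3


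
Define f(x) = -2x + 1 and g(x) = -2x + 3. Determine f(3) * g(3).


f(3) = -5
g(3) = -3
Product = 15

15


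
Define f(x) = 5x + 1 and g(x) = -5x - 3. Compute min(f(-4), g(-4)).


f(-4) = -19
g(-4) = 17
min = -19

-19


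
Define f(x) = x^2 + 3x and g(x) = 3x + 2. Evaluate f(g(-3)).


g(-3) = -7
f(-7) = 1*(-7)^2 + 3*(-7) = 28

28


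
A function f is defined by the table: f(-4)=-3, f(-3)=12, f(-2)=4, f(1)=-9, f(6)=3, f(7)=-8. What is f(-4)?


Reading from the table at x = -4

-3


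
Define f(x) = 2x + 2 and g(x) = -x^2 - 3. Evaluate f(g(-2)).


g(-2) = -7
f(-7) = -12

-12


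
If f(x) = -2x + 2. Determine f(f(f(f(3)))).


f(3) = -4
f(-4) = 10
f(10) = -18
f(-18) = 38

38


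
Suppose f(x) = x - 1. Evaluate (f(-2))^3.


f(-2) = -3
(-3)^3 = -27

-27


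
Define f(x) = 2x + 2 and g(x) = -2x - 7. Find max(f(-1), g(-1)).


f(-1) = 0
g(-1) = -5
max = 0

0


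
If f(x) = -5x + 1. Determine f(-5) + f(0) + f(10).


f(-5) = 26
f(0) = 1
f(10) = -49
Sum = -22

-22


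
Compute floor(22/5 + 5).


22/5 = 4.4
4.4 + 5 = 9.4
floor(9.4) = 9

9


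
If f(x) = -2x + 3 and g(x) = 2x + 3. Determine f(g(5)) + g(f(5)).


f(g(5)) = -23
g(f(5)) = -11
Sum = -34

-34


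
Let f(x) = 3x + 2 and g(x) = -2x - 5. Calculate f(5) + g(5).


f(5) = 17
g(5) = -15
Sum = 2

2


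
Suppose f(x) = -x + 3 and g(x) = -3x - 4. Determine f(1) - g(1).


f(1) = 2
g(1) = -7
Difference = 9

9


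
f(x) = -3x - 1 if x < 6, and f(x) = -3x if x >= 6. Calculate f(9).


9 satisfies x >= 6
f(9) = -27

-27


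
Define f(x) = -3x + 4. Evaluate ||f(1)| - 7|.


f(1) = 1
|1| = 1
|1 - 7| = 6

6


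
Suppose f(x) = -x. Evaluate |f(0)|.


0


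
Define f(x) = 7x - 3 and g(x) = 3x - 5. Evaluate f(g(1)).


g(1) = -2
f(-2) = -17

-17


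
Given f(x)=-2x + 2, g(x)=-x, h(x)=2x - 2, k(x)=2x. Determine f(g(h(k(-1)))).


-10


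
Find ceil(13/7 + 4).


6


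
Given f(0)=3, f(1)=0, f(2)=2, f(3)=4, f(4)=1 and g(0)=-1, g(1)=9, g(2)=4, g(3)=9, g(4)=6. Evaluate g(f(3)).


f(3) = 4
g(4) = 6

6


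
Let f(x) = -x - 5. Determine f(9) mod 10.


f(9) = -14
-14 mod 10 = 6

6


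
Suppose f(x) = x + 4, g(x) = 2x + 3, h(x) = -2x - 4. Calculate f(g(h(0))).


h(0) = -4
g(-4) = -5
f(-5) = -1

-1


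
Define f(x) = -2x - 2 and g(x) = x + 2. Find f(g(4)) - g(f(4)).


-6


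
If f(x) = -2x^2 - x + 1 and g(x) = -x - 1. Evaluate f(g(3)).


g(3) = -4
f(-4) = (-2)*(-4)^2 - 1*(-4) + 1 = -27

-27


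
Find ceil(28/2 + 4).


28/2 = 14
14 + 4 = 18
ceil(18) = 18

18


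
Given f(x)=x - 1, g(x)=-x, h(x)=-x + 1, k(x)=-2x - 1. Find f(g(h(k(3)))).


k(3) = -7
h(-7) = 8
g(8) = -8
f(-8) = -9

-9


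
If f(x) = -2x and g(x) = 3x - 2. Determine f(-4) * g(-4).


f(-4) = 8
g(-4) = -14
Product = -112

-112


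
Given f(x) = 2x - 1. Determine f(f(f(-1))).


f(-1) = -3
f(-3) = -7
f(-7) = -15

-15


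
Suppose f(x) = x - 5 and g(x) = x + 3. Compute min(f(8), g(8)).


3


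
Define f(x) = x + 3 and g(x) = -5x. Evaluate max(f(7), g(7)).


f(7) = 10
g(7) = -35
max = 10

10


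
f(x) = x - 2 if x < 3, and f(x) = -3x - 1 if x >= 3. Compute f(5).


5 satisfies x >= 3
f(5) = -16

-16


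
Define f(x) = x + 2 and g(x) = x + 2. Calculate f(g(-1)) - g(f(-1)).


f(g(-1)) = 3
g(f(-1)) = 3
Difference = 0

0


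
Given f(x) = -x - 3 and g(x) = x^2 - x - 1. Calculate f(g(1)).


g(1) = -1
f(-1) = -2

-2


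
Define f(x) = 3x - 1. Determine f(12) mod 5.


0


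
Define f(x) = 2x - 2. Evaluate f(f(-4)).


f(-4) = -10
f(-10) = -22

-22


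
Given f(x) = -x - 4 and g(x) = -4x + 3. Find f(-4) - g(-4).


f(-4) = 0
g(-4) = 19
Difference = -19

-19


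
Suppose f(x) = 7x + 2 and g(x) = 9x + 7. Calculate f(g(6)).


g(6) = 61
f(61) = 429

429


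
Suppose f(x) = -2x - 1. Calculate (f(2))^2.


f(2) = -5
(-5)^2 = 25

25


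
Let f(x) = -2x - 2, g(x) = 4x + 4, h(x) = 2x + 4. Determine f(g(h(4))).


h(4) = 12
g(12) = 52
f(52) = -106

-106


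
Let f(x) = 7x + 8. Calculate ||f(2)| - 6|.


f(2) = 22
|22| = 22
|22 - 6| = 16

16


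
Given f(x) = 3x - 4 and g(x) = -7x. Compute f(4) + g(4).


-20


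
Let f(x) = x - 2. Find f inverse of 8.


10


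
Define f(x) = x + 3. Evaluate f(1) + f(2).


f(1) = 4
f(2) = 5
Sum = 9

9


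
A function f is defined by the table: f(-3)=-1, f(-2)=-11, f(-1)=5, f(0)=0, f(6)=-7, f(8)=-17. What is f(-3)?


Reading from the table at x = -3

-1


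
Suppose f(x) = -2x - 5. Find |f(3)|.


f(3) = -11
|-11| = 11

11


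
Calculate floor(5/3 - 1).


5/3 = 1.6667
1.6667 - 1 = 0.6667
floor(0.6667) = 0

0


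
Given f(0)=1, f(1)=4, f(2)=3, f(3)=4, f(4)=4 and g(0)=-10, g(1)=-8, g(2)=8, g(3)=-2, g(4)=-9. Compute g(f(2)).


f(2) = 3
g(3) = -2

-2


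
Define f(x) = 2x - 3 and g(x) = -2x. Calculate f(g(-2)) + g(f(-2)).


f(g(-2)) = 5
g(f(-2)) = 14
Sum = 19

19


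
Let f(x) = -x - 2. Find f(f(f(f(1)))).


f(1) = -3
f(-3) = 1
f(1) = -3
f(-3) = 1

1


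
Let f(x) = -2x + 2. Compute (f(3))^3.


f(3) = -4
(-4)^3 = -64

-64


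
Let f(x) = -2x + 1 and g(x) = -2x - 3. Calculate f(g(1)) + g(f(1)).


f(g(1)) = 11
g(f(1)) = -1
Sum = 10

10


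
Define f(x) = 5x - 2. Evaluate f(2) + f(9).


51


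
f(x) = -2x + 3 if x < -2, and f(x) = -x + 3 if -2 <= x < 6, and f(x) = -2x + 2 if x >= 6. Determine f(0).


0 satisfies -2 <= x < 6
f(0) = 3

3


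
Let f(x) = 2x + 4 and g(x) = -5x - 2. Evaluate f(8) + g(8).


f(8) = 20
g(8) = -42
Sum = -22

-22


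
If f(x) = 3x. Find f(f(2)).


f(2) = 6
f(6) = 18

18


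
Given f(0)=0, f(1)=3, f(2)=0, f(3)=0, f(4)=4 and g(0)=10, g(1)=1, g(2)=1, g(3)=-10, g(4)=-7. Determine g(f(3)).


f(3) = 0
g(0) = 10

10


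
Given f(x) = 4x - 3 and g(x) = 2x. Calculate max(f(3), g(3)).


f(3) = 9
g(3) = 6
max = 9

9


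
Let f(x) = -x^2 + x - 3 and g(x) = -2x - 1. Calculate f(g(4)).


g(4) = -9
f(-9) = (-1)*(-9)^2 + 1*(-9) - 3 = -93

-93


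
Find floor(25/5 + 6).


25/5 = 5
5 + 6 = 11
floor(11) = 11

11


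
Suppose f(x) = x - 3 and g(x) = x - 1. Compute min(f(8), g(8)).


f(8) = 5
g(8) = 7
min = 5

5


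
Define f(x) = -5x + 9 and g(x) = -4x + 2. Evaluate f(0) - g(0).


f(0) = 9
g(0) = 2
Difference = 7

7


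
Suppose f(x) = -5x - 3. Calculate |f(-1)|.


f(-1) = 2
|2| = 2

2


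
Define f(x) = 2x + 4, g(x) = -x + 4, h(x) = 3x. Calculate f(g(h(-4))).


36


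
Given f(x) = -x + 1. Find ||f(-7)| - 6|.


f(-7) = 8
|8| = 8
|8 - 6| = 2

2


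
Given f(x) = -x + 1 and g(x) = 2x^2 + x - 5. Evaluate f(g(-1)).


g(-1) = -4
f(-4) = 5

5


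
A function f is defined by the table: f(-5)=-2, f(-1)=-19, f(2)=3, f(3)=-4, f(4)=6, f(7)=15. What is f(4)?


Reading from the table at x = 4

6


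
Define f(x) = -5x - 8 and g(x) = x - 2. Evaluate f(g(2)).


g(2) = 0
f(0) = -8

-8


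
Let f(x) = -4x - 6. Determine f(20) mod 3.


f(20) = -86
-86 mod 3 = 1

1


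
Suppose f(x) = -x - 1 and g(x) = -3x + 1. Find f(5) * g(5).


f(5) = -6
g(5) = -14
Product = 84

84


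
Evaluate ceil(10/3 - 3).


10/3 = 3.3333
3.3333 - 3 = 0.3333
ceil(0.3333) = 1

1


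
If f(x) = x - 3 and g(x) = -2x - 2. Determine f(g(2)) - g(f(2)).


f(g(2)) = -9
g(f(2)) = 0
Difference = -9

-9


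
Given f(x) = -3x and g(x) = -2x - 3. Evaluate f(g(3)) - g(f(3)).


f(g(3)) = 27
g(f(3)) = 15
Difference = 12

12


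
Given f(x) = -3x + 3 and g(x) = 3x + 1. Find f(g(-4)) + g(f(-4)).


f(g(-4)) = 36
g(f(-4)) = 46
Sum = 82

82


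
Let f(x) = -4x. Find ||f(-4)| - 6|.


f(-4) = 16
|16| = 16
|16 - 6| = 10

10


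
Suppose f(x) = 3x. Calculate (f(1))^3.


27


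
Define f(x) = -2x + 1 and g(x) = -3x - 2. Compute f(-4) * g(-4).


90


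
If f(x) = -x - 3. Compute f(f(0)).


f(0) = -3
f(-3) = 0

0


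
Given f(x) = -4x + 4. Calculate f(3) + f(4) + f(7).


f(3) = -8
f(4) = -12
f(7) = -24
Sum = -44

-44


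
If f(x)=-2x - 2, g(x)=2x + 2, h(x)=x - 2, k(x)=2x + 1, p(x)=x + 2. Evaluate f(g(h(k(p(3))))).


p(3) = 5
k(5) = 11
h(11) = 9
g(9) = 20
f(20) = -42

-42


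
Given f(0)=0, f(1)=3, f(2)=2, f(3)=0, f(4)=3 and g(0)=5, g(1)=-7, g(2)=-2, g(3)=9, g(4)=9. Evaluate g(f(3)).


f(3) = 0
g(0) = 5

5


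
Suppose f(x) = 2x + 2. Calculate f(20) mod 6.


0


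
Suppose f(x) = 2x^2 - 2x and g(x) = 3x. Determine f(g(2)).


g(2) = 6
f(6) = 2*(6)^2 - 2*(6) = 60

60


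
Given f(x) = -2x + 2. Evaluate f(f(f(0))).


f(0) = 2
f(2) = -2
f(-2) = 6

6


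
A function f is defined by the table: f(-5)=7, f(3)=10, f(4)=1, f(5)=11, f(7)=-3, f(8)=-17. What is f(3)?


Reading from the table at x = 3

10


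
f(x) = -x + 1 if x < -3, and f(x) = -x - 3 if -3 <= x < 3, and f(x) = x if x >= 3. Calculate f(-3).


-3 satisfies -3 <= x < 3
f(-3) = 0

0


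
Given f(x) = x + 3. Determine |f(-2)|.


f(-2) = 1
|1| = 1

1


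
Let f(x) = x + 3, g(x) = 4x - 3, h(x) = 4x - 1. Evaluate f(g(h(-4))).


h(-4) = -17
g(-17) = -71
f(-71) = -68

-68


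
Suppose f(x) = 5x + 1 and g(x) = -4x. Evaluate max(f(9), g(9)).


f(9) = 46
g(9) = -36
max = 46

46


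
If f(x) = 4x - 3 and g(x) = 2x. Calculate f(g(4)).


g(4) = 8
f(8) = 29

29


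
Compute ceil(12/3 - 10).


12/3 = 4
4 - 10 = -6
ceil(-6) = -6

-6


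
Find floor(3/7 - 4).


3/7 = 0.4286
0.4286 - 4 = -3.5714
floor(-3.5714) = -4

-4


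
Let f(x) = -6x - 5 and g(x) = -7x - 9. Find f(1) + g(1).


f(1) = -11
g(1) = -16
Sum = -27

-27


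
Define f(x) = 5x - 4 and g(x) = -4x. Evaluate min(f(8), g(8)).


f(8) = 36
g(8) = -32
min = -32

-32


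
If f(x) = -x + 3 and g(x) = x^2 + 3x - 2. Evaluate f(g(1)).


1


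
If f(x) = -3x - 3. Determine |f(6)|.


f(6) = -21
|-21| = 21

21


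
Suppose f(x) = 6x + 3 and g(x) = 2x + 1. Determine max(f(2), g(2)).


f(2) = 15
g(2) = 5
max = 15

15


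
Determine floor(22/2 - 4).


22/2 = 11
11 - 4 = 7
floor(7) = 7

7


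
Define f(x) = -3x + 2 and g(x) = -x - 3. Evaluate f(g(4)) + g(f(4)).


f(g(4)) = 23
g(f(4)) = 7
Sum = 30

30


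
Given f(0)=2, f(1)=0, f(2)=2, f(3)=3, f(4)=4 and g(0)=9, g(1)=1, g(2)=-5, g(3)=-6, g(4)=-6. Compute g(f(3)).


f(3) = 3
g(3) = -6

-6


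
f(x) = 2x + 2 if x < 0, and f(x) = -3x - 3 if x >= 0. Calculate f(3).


3 satisfies x >= 0
f(3) = -12

-12


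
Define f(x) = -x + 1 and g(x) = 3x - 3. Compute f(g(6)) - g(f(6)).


f(g(6)) = -14
g(f(6)) = -18
Difference = 4

4


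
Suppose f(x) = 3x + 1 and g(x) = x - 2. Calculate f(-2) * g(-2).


f(-2) = -5
g(-2) = -4
Product = 20

20


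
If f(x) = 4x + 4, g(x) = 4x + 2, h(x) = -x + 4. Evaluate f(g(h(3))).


h(3) = 1
g(1) = 6
f(6) = 28

28


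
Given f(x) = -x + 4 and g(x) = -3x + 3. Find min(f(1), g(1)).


f(1) = 3
g(1) = 0
min = 0

0


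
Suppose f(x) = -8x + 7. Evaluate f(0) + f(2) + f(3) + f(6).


f(0) = 7
f(2) = -9
f(3) = -17
f(6) = -41
Sum = -60

-60


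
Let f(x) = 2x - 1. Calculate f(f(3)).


f(3) = 5
f(5) = 9

9


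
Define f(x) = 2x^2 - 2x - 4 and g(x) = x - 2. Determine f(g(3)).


g(3) = 1
f(1) = 2*(1)^2 - 2*(1) - 4 = -4

-4


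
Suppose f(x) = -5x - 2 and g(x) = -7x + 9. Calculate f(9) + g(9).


-101


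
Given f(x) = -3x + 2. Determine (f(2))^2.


f(2) = -4
(-4)^2 = 16

16


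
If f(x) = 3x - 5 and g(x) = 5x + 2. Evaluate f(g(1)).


g(1) = 7
f(7) = 16

16


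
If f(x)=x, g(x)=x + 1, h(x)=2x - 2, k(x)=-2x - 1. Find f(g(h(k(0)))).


k(0) = -1
h(-1) = -4
g(-4) = -3
f(-3) = -3

-3


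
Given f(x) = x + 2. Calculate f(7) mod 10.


f(7) = 9
9 mod 10 = 9

9


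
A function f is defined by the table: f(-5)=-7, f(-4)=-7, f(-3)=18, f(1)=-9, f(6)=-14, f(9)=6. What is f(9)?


6


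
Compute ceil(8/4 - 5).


8/4 = 2
2 - 5 = -3
ceil(-3) = -3

-3


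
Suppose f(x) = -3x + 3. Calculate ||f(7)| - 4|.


f(7) = -18
|-18| = 18
|18 - 4| = 14

14


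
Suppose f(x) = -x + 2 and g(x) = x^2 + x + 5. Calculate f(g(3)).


g(3) = 17
f(17) = -15

-15


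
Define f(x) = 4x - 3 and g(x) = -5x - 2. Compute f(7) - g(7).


f(7) = 25
g(7) = -37
Difference = 62

62


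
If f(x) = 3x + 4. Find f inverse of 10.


2


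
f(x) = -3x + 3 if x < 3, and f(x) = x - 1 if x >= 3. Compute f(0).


0 satisfies x < 3
f(0) = 3

3


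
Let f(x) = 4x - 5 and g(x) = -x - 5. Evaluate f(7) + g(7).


f(7) = 23
g(7) = -12
Sum = 11

11


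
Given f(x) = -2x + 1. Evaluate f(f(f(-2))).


f(-2) = 5
f(5) = -9
f(-9) = 19

19


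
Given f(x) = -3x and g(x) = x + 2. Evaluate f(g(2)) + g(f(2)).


f(g(2)) = -12
g(f(2)) = -4
Sum = -16

-16


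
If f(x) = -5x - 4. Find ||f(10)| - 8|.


46


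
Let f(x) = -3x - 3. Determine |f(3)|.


12


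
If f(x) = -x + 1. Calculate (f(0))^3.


f(0) = 1
(1)^3 = 1

1


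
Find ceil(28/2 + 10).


28/2 = 14
14 + 10 = 24
ceil(24) = 24

24


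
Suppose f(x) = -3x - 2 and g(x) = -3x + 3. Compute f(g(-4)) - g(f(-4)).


f(g(-4)) = -47
g(f(-4)) = -27
Difference = -20

-20


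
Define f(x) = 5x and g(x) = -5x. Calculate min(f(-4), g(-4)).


f(-4) = -20
g(-4) = 20
min = -20

-20


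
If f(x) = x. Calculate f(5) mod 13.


f(5) = 5
5 mod 13 = 5

5


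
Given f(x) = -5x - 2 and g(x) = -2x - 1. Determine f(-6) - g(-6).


f(-6) = 28
g(-6) = 11
Difference = 17

17


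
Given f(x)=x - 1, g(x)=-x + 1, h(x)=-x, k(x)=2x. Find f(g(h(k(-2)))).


k(-2) = -4
h(-4) = 4
g(4) = -3
f(-3) = -4

-4


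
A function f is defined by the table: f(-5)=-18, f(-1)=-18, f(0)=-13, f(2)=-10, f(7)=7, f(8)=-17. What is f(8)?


-17


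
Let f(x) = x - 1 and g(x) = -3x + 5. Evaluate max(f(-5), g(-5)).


20


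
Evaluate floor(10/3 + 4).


10/3 = 3.3333
3.3333 + 4 = 7.3333
floor(7.3333) = 7

7


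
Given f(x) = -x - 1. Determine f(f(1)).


f(1) = -2
f(-2) = 1

1


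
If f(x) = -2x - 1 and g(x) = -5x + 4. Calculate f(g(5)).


g(5) = -21
f(-21) = 41

41


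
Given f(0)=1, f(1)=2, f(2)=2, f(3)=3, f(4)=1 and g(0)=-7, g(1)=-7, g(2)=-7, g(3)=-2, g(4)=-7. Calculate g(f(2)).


-7


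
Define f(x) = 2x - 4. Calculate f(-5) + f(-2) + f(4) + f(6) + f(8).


f(-5) = -14
f(-2) = -8
f(4) = 4
f(6) = 8
f(8) = 12
Sum = 2

2


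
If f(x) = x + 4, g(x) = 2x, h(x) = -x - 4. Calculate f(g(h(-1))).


-2


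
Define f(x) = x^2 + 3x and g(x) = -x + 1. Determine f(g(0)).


g(0) = 1
f(1) = 1*(1)^2 + 3*(1) = 4

4


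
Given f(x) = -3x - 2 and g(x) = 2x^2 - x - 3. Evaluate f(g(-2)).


-23


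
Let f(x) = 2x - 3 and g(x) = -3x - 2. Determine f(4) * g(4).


f(4) = 5
g(4) = -14
Product = -70

-70


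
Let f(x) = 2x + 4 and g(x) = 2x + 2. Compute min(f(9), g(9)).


f(9) = 22
g(9) = 20
min = 20

20


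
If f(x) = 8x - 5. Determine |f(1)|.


f(1) = 3
|3| = 3

3


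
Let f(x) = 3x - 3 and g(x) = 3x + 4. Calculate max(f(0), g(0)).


f(0) = -3
g(0) = 4
max = 4

4


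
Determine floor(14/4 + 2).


5


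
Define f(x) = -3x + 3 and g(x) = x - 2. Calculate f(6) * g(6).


f(6) = -15
g(6) = 4
Product = -60

-60


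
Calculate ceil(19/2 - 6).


19/2 = 9.5
9.5 - 6 = 3.5
ceil(3.5) = 4

4


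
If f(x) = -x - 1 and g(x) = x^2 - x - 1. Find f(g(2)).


g(2) = 1
f(1) = -2

-2


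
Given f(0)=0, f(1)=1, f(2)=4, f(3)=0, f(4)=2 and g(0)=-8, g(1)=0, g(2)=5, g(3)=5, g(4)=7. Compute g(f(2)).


7


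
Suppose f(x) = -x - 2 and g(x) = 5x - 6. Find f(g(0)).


g(0) = -6
f(-6) = 4

4


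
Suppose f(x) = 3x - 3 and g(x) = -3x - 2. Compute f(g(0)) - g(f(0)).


f(g(0)) = -9
g(f(0)) = 7
Difference = -16

-16


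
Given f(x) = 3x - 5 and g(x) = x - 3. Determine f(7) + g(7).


f(7) = 16
g(7) = 4
Sum = 20

20


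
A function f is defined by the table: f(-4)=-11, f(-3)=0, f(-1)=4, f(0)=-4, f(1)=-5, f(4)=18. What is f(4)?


Reading from the table at x = 4

18


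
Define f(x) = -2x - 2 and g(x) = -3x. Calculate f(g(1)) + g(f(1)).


f(g(1)) = 4
g(f(1)) = 12
Sum = 16

16


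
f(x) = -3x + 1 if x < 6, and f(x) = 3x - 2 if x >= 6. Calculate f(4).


4 satisfies x < 6
f(4) = -11

-11


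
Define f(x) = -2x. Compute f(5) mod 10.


f(5) = -10
-10 mod 10 = 0

0


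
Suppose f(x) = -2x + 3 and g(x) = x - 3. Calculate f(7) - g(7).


f(7) = -11
g(7) = 4
Difference = -15

-15


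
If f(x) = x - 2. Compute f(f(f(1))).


f(1) = -1
f(-1) = -3
f(-3) = -5

-5


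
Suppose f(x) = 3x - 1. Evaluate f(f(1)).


f(1) = 2
f(2) = 5

5


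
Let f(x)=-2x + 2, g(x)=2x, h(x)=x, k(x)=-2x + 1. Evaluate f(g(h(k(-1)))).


k(-1) = 3
h(3) = 3
g(3) = 6
f(6) = -10

-10


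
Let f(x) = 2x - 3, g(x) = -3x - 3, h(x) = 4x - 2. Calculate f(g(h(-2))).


51


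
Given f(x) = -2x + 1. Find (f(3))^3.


f(3) = -5
(-5)^3 = -125

-125


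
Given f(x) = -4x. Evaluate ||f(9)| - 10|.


f(9) = -36
|-36| = 36
|36 - 10| = 26

26


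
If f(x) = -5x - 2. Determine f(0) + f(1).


-9


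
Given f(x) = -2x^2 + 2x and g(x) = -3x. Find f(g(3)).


g(3) = -9
f(-9) = (-2)*(-9)^2 + 2*(-9) = -180

-180


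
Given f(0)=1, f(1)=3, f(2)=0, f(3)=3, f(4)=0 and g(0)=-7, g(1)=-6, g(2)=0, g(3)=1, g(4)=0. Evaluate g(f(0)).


f(0) = 1
g(1) = -6

-6


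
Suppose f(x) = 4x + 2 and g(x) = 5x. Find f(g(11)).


222


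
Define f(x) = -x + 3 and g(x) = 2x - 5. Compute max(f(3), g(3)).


f(3) = 0
g(3) = 1
max = 1

1


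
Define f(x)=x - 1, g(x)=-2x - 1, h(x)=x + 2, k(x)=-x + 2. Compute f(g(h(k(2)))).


k(2) = 0
h(0) = 2
g(2) = -5
f(-5) = -6

-6


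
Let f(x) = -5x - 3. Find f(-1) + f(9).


f(-1) = 2
f(9) = -48
Sum = -46

-46


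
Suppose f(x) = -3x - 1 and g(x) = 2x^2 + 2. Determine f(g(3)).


-61


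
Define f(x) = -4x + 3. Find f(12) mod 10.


f(12) = -45
-45 mod 10 = 5

5


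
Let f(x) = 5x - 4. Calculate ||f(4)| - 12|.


f(4) = 16
|16| = 16
|16 - 12| = 4

4


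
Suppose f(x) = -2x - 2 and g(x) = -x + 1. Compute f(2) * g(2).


6


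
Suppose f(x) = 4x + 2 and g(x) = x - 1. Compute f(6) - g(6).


21


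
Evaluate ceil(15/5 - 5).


15/5 = 3
3 - 5 = -2
ceil(-2) = -2

-2


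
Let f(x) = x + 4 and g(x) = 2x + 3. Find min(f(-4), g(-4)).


f(-4) = 0
g(-4) = -5
min = -5

-5


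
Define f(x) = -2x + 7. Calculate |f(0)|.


f(0) = 7
|7| = 7

7


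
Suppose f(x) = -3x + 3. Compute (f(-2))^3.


f(-2) = 9
(9)^3 = 729

729


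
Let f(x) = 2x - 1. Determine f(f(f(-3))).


-31


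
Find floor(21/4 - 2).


21/4 = 5.25
5.25 - 2 = 3.25
floor(3.25) = 3

3


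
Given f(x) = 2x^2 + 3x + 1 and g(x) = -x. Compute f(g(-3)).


g(-3) = 3
f(3) = 2*(3)^2 + 3*(3) + 1 = 28

28


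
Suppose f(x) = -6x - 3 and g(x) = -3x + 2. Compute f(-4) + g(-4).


f(-4) = 21
g(-4) = 14
Sum = 35

35


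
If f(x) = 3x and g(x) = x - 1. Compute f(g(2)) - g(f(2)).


f(g(2)) = 3
g(f(2)) = 5
Difference = -2

-2


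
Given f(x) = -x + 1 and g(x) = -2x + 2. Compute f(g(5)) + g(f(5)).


f(g(5)) = 9
g(f(5)) = 10
Sum = 19

19


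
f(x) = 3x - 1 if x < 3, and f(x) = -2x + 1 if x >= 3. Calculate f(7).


-13


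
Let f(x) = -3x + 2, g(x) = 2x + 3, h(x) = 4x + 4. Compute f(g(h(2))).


-79


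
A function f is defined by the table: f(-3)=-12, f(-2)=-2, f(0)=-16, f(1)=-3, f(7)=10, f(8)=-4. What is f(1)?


Reading from the table at x = 1

-3


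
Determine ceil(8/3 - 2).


8/3 = 2.6667
2.6667 - 2 = 0.6667
ceil(0.6667) = 1

1


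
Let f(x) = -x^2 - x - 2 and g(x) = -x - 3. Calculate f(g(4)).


-44


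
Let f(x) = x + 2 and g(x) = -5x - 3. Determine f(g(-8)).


g(-8) = 37
f(37) = 39

39


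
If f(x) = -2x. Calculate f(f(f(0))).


0


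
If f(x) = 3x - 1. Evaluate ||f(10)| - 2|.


f(10) = 29
|29| = 29
|29 - 2| = 27

27


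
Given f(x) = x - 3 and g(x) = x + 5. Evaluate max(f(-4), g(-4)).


f(-4) = -7
g(-4) = 1
max = 1

1


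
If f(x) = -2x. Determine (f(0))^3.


f(0) = 0
(0)^3 = 0

0


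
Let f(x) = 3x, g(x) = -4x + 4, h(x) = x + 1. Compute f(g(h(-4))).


h(-4) = -3
g(-3) = 16
f(16) = 48

48


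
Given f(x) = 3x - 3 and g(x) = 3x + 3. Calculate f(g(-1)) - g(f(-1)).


f(g(-1)) = -3
g(f(-1)) = -15
Difference = 12

12


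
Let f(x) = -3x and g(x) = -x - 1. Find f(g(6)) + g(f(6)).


f(g(6)) = 21
g(f(6)) = 17
Sum = 38

38


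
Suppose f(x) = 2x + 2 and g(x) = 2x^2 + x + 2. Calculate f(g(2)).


g(2) = 12
f(12) = 26

26


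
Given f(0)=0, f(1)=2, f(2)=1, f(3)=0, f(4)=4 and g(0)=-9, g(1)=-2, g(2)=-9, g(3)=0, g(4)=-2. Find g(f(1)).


f(1) = 2
g(2) = -9

-9


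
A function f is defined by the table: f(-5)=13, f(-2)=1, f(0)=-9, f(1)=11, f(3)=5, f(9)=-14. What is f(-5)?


Reading from the table at x = -5

13


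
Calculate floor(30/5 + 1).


30/5 = 6
6 + 1 = 7
floor(7) = 7

7


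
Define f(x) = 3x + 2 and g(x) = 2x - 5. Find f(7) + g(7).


f(7) = 23
g(7) = 9
Sum = 32

32


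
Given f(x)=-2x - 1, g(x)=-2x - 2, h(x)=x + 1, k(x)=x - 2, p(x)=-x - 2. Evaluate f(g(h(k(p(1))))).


p(1) = -3
k(-3) = -5
h(-5) = -4
g(-4) = 6
f(6) = -13

-13


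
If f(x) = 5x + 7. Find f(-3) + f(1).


f(-3) = -8
f(1) = 12
Sum = 4

4


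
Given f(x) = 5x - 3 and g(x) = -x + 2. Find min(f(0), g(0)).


-3


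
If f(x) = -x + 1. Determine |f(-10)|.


f(-10) = 11
|11| = 11

11


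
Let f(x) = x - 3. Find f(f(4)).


f(4) = 1
f(1) = -2

-2


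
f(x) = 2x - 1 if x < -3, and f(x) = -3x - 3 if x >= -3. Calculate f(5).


-18


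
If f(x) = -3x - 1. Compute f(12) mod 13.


f(12) = -37
-37 mod 13 = 2

2


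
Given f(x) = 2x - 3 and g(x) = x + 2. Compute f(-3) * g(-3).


f(-3) = -9
g(-3) = -1
Product = 9

9


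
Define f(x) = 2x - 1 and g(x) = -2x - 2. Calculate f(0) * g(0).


f(0) = -1
g(0) = -2
Product = 2

2


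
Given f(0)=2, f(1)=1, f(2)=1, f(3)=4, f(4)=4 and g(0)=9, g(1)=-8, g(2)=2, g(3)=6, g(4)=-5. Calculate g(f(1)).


f(1) = 1
g(1) = -8

-8


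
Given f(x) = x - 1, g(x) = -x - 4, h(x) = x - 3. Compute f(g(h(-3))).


h(-3) = -6
g(-6) = 2
f(2) = 1

1


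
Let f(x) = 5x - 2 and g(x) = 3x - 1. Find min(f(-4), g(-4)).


f(-4) = -22
g(-4) = -13
min = -22

-22


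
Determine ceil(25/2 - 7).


25/2 = 12.5
12.5 - 7 = 5.5
ceil(5.5) = 6

6


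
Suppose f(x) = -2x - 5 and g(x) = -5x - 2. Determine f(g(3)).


g(3) = -17
f(-17) = 29

29


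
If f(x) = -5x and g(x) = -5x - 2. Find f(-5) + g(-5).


f(-5) = 25
g(-5) = 23
Sum = 48

48


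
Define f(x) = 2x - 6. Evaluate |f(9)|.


f(9) = 12
|12| = 12

12


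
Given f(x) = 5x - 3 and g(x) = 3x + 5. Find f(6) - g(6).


f(6) = 27
g(6) = 23
Difference = 4

4


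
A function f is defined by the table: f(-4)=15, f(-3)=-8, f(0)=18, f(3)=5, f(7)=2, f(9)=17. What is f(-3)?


-8


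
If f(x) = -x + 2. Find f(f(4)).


f(4) = -2
f(-2) = 4

4


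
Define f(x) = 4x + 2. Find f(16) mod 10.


f(16) = 66
66 mod 10 = 6

6


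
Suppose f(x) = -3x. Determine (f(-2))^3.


f(-2) = 6
(6)^3 = 216

216


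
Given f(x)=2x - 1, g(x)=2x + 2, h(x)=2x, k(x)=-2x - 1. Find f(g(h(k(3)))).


k(3) = -7
h(-7) = -14
g(-14) = -26
f(-26) = -53

-53


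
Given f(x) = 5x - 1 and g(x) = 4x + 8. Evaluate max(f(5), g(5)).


f(5) = 24
g(5) = 28
max = 28

28


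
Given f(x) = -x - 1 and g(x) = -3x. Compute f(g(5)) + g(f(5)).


f(g(5)) = 14
g(f(5)) = 18
Sum = 32

32


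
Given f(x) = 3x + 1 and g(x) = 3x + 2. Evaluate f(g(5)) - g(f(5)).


2


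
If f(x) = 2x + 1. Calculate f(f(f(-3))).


f(-3) = -5
f(-5) = -9
f(-9) = -17

-17


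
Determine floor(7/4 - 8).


7/4 = 1.75
1.75 - 8 = -6.25
floor(-6.25) = -7

-7


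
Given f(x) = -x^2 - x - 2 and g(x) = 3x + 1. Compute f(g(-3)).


g(-3) = -8
f(-8) = (-1)*(-8)^2 - 1*(-8) - 2 = -58

-58


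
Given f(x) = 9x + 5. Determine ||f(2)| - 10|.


f(2) = 23
|23| = 23
|23 - 10| = 13

13


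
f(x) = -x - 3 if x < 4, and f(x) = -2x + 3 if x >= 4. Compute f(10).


10 satisfies x >= 4
f(10) = -17

-17


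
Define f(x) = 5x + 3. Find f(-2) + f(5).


f(-2) = -7
f(5) = 28
Sum = 21

21


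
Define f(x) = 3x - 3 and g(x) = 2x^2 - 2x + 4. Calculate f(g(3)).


45


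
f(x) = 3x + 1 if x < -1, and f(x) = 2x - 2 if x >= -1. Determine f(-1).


-1 satisfies x >= -1
f(-1) = -4

-4


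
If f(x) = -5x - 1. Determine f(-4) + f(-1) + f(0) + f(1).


f(-4) = 19
f(-1) = 4
f(0) = -1
f(1) = -6
Sum = 16

16


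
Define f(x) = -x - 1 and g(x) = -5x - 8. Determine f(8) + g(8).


-57


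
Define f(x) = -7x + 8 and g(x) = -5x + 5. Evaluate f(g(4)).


g(4) = -15
f(-15) = 113

113


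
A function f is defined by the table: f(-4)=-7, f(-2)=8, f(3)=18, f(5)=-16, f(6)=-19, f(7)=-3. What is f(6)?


Reading from the table at x = 6

-19


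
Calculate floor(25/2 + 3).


25/2 = 12.5
12.5 + 3 = 15.5
floor(15.5) = 15

15


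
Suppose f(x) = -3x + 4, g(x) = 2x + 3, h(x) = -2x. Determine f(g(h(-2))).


h(-2) = 4
g(4) = 11
f(11) = -29

-29


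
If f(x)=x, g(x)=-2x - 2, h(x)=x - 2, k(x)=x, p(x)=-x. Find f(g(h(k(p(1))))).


4


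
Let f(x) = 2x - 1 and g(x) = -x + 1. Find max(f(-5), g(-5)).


f(-5) = -11
g(-5) = 6
max = 6

6


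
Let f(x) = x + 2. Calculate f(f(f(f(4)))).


f(4) = 6
f(6) = 8
f(8) = 10
f(10) = 12

12


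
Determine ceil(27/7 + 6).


27/7 = 3.8571
3.8571 + 6 = 9.8571
ceil(9.8571) = 10

10


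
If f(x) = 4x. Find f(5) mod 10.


f(5) = 20
20 mod 10 = 0

0


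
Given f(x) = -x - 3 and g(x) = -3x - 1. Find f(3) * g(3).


f(3) = -6
g(3) = -10
Product = 60

60


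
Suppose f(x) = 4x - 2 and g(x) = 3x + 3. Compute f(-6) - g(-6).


f(-6) = -26
g(-6) = -15
Difference = -11

-11


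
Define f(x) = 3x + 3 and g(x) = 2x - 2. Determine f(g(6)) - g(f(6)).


f(g(6)) = 33
g(f(6)) = 40
Difference = -7

-7


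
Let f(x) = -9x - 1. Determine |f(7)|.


64


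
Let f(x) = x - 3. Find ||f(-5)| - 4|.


f(-5) = -8
|-8| = 8
|8 - 4| = 4

4


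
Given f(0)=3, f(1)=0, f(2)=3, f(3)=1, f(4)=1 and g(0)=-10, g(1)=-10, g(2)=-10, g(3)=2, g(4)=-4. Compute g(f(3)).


f(3) = 1
g(1) = -10

-10


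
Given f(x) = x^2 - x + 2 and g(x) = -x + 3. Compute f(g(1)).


g(1) = 2
f(2) = 1*(2)^2 - 1*(2) + 2 = 4

4


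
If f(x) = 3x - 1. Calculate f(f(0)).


-4


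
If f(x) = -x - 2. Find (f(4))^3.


-216


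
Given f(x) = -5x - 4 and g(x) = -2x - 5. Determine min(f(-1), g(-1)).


f(-1) = 1
g(-1) = -3
min = -3

-3


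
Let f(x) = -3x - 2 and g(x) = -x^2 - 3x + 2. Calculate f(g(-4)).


g(-4) = -2
f(-2) = 4

4


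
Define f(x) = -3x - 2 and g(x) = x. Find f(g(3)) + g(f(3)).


-22


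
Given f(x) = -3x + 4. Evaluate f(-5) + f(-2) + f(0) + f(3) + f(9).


5


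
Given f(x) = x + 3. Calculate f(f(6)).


f(6) = 9
f(9) = 12

12


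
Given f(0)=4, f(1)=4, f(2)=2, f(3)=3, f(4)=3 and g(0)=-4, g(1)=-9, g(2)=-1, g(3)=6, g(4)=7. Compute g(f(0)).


f(0) = 4
g(4) = 7

7


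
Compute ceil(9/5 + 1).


9/5 = 1.8
1.8 + 1 = 2.8
ceil(2.8) = 3

3


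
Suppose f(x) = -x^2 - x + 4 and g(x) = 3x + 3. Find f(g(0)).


g(0) = 3
f(3) = (-1)*(3)^2 - 1*(3) + 4 = -8

-8


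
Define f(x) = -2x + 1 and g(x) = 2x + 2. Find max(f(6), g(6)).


f(6) = -11
g(6) = 14
max = 14

14


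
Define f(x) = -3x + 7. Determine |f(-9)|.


34


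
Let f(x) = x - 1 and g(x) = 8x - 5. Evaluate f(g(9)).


g(9) = 67
f(67) = 66

66


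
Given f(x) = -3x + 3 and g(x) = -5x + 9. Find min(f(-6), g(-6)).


f(-6) = 21
g(-6) = 39
min = 21

21


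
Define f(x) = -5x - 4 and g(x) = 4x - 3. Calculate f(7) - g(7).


f(7) = -39
g(7) = 25
Difference = -64

-64


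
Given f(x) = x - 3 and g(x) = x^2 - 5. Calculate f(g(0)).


g(0) = -5
f(-5) = -8

-8


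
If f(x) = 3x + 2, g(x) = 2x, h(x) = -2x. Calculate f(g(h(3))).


h(3) = -6
g(-6) = -12
f(-12) = -34

-34


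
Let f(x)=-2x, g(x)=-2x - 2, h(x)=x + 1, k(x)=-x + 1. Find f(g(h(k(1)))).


k(1) = 0
h(0) = 1
g(1) = -4
f(-4) = 8

8


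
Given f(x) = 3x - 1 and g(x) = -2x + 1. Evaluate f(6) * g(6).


f(6) = 17
g(6) = -11
Product = -187

-187


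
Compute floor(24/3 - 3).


24/3 = 8
8 - 3 = 5
floor(5) = 5

5


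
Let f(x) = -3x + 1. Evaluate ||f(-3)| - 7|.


f(-3) = 10
|10| = 10
|10 - 7| = 3

3


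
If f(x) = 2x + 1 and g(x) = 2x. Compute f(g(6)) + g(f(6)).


51


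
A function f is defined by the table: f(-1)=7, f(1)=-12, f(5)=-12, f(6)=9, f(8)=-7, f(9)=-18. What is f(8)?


Reading from the table at x = 8

-7


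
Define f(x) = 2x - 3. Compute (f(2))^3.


f(2) = 1
(1)^3 = 1

1


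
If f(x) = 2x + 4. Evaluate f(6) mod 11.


f(6) = 16
16 mod 11 = 5

5


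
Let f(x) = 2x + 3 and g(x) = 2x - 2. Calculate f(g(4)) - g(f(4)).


-5


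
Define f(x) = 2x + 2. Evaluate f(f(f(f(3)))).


f(3) = 8
f(8) = 18
f(18) = 38
f(38) = 78

78


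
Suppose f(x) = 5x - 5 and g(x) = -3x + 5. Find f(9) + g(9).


f(9) = 40
g(9) = -22
Sum = 18

18


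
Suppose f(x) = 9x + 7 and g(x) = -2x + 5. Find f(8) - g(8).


f(8) = 79
g(8) = -11
Difference = 90

90


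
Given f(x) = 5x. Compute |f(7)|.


f(7) = 35
|35| = 35

35


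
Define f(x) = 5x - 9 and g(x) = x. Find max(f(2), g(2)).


f(2) = 1
g(2) = 2
max = 2

2


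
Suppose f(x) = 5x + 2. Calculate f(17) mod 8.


f(17) = 87
87 mod 8 = 7

7


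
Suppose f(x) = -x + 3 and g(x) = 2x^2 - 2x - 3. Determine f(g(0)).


g(0) = -3
f(-3) = 6

6


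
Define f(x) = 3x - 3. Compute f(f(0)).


f(0) = -3
f(-3) = -12

-12


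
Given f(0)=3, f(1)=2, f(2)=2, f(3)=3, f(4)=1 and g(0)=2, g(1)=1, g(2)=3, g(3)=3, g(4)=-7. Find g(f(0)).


f(0) = 3
g(3) = 3

3


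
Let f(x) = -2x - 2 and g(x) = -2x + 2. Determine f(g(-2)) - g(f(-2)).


-12


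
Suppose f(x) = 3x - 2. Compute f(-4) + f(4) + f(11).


f(-4) = -14
f(4) = 10
f(11) = 31
Sum = 27

27


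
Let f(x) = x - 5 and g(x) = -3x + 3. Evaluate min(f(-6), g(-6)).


f(-6) = -11
g(-6) = 21
min = -11

-11


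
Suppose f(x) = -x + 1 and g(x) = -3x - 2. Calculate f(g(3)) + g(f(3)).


f(g(3)) = 12
g(f(3)) = 4
Sum = 16

16


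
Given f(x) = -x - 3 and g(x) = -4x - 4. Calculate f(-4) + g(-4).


f(-4) = 1
g(-4) = 12
Sum = 13

13


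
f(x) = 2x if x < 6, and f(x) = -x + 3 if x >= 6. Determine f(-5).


-5 satisfies x < 6
f(-5) = -10

-10


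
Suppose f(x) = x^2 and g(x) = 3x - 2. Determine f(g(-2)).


g(-2) = -8
f(-8) = 1*(-8)^2 = 64

64


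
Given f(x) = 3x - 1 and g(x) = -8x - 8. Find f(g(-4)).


g(-4) = 24
f(24) = 71

71


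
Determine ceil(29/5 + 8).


29/5 = 5.8
5.8 + 8 = 13.8
ceil(13.8) = 14

14


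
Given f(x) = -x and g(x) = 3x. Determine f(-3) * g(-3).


-27


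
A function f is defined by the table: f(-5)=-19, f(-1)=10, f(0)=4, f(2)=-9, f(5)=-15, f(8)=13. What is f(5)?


Reading from the table at x = 5

-15


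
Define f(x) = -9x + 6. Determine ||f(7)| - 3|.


f(7) = -57
|-57| = 57
|57 - 3| = 54

54


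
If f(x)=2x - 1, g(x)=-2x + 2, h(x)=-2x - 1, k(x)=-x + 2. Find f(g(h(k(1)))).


k(1) = 1
h(1) = -3
g(-3) = 8
f(8) = 15

15


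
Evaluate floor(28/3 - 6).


28/3 = 9.3333
9.3333 - 6 = 3.3333
floor(3.3333) = 3

3


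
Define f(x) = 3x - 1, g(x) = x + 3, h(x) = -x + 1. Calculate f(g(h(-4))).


23


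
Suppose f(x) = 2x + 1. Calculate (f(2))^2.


25


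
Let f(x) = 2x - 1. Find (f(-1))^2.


f(-1) = -3
(-3)^2 = 9

9


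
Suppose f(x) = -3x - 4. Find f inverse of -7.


Solve -3x - 4 = -7
x = (-7 + 4) / (-3) = 1

1


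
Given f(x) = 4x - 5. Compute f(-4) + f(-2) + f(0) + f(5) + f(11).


15


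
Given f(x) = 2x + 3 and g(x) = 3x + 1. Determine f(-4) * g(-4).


f(-4) = -5
g(-4) = -11
Product = 55

55


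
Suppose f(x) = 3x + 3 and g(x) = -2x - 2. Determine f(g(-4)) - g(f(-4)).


5


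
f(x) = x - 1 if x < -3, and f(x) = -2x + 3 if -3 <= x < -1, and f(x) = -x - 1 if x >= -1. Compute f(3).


3 satisfies x >= -1
f(3) = -4

-4


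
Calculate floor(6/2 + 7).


6/2 = 3
3 + 7 = 10
floor(10) = 10

10


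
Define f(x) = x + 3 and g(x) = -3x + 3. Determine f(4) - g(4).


16


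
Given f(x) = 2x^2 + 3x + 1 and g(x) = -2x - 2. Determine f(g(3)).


g(3) = -8
f(-8) = 2*(-8)^2 + 3*(-8) + 1 = 105

105


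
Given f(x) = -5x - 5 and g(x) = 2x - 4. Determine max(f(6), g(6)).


f(6) = -35
g(6) = 8
max = 8

8


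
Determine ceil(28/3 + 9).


28/3 = 9.3333
9.3333 + 9 = 18.3333
ceil(18.3333) = 19

19


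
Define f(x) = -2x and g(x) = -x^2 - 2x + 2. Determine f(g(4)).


44


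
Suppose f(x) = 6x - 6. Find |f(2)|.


f(2) = 6
|6| = 6

6


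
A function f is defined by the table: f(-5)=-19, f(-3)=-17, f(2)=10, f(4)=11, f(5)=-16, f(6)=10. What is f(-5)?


Reading from the table at x = -5

-19


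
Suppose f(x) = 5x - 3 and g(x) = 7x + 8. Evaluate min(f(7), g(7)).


f(7) = 32
g(7) = 57
min = 32

32


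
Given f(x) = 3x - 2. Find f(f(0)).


-8


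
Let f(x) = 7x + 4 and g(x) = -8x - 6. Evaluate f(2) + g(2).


f(2) = 18
g(2) = -22
Sum = -4

-4


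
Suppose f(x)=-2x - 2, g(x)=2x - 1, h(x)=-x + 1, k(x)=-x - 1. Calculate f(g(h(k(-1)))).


k(-1) = 0
h(0) = 1
g(1) = 1
f(1) = -4

-4


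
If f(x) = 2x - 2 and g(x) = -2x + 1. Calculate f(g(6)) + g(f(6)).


f(g(6)) = -24
g(f(6)) = -19
Sum = -43

-43


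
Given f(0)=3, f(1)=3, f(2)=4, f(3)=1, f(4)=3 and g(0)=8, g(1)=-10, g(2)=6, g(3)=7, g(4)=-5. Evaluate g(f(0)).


7


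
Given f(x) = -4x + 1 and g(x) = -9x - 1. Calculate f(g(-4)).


g(-4) = 35
f(35) = -139

-139


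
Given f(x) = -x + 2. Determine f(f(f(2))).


f(2) = 0
f(0) = 2
f(2) = 0

0


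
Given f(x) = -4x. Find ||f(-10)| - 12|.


f(-10) = 40
|40| = 40
|40 - 12| = 28

28


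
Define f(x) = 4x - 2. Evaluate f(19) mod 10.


f(19) = 74
74 mod 10 = 4

4


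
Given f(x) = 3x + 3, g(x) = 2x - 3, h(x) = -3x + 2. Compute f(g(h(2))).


h(2) = -4
g(-4) = -11
f(-11) = -30

-30


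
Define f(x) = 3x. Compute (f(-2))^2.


f(-2) = -6
(-6)^2 = 36

36


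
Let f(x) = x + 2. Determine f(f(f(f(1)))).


f(1) = 3
f(3) = 5
f(5) = 7
f(7) = 9

9


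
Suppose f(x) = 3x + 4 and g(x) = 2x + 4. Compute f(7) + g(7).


f(7) = 25
g(7) = 18
Sum = 43

43


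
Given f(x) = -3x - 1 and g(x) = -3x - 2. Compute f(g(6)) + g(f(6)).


f(g(6)) = 59
g(f(6)) = 55
Sum = 114

114


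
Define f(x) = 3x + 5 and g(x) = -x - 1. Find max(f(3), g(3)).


f(3) = 14
g(3) = -4
max = 14

14


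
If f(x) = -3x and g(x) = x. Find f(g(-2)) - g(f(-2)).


0


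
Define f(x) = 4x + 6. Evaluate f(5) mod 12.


f(5) = 26
26 mod 12 = 2

2


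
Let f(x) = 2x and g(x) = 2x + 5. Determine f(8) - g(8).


f(8) = 16
g(8) = 21
Difference = -5

-5


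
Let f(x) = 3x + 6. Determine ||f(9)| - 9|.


24


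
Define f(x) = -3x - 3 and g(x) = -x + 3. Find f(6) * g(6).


f(6) = -21
g(6) = -3
Product = 63

63


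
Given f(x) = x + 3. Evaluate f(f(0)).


f(0) = 3
f(3) = 6

6


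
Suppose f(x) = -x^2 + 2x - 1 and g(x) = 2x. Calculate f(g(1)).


g(1) = 2
f(2) = (-1)*(2)^2 + 2*(2) - 1 = -1

-1


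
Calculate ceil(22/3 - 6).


22/3 = 7.3333
7.3333 - 6 = 1.3333
ceil(1.3333) = 2

2


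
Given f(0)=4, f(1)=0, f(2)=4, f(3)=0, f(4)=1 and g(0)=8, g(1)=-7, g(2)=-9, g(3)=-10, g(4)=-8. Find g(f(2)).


f(2) = 4
g(4) = -8

-8


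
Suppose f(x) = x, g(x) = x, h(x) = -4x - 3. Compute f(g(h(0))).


h(0) = -3
g(-3) = -3
f(-3) = -3

-3


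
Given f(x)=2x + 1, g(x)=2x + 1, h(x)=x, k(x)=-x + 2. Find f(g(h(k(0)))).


11


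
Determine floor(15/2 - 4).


15/2 = 7.5
7.5 - 4 = 3.5
floor(3.5) = 3

3


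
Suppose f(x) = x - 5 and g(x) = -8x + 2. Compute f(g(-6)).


g(-6) = 50
f(50) = 45

45


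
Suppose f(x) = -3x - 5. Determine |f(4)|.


f(4) = -17
|-17| = 17

17


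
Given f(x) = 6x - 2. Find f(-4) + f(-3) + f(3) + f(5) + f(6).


f(-4) = -26
f(-3) = -20
f(3) = 16
f(5) = 28
f(6) = 34
Sum = 32

32


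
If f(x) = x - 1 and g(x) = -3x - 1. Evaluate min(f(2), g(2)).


f(2) = 1
g(2) = -7
min = -7

-7


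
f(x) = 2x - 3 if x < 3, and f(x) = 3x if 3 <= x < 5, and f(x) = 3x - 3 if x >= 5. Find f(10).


10 satisfies x >= 5
f(10) = 27

27


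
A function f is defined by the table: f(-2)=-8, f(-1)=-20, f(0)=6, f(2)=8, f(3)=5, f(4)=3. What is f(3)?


Reading from the table at x = 3

5


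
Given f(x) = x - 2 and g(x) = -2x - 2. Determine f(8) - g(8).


f(8) = 6
g(8) = -18
Difference = 24

24


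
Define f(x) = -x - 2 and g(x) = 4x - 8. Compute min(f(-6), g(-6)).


f(-6) = 4
g(-6) = -32
min = -32

-32


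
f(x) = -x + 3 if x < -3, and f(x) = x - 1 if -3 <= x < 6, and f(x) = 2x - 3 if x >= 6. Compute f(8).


8 satisfies x >= 6
f(8) = 13

13


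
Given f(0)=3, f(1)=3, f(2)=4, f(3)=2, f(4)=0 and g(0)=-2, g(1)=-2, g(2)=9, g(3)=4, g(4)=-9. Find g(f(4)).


f(4) = 0
g(0) = -2

-2


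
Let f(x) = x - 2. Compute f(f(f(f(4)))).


f(4) = 2
f(2) = 0
f(0) = -2
f(-2) = -4

-4


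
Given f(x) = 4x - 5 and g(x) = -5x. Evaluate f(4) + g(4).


f(4) = 11
g(4) = -20
Sum = -9

-9


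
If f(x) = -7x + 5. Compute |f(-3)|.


f(-3) = 26
|26| = 26

26


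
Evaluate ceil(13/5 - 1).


13/5 = 2.6
2.6 - 1 = 1.6
ceil(1.6) = 2

2


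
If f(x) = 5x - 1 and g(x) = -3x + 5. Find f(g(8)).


g(8) = -19
f(-19) = -96

-96
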